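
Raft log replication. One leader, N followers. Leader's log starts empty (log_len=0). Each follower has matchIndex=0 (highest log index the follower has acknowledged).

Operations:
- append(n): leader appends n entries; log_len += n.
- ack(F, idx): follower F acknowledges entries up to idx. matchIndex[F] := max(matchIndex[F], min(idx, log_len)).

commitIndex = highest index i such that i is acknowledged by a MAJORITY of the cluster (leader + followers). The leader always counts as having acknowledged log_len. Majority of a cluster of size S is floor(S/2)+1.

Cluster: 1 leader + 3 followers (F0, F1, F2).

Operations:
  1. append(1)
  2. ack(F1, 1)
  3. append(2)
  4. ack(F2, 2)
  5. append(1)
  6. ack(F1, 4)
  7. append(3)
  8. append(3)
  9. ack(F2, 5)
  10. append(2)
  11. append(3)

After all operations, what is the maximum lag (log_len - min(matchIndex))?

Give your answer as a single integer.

Answer: 15

Derivation:
Op 1: append 1 -> log_len=1
Op 2: F1 acks idx 1 -> match: F0=0 F1=1 F2=0; commitIndex=0
Op 3: append 2 -> log_len=3
Op 4: F2 acks idx 2 -> match: F0=0 F1=1 F2=2; commitIndex=1
Op 5: append 1 -> log_len=4
Op 6: F1 acks idx 4 -> match: F0=0 F1=4 F2=2; commitIndex=2
Op 7: append 3 -> log_len=7
Op 8: append 3 -> log_len=10
Op 9: F2 acks idx 5 -> match: F0=0 F1=4 F2=5; commitIndex=4
Op 10: append 2 -> log_len=12
Op 11: append 3 -> log_len=15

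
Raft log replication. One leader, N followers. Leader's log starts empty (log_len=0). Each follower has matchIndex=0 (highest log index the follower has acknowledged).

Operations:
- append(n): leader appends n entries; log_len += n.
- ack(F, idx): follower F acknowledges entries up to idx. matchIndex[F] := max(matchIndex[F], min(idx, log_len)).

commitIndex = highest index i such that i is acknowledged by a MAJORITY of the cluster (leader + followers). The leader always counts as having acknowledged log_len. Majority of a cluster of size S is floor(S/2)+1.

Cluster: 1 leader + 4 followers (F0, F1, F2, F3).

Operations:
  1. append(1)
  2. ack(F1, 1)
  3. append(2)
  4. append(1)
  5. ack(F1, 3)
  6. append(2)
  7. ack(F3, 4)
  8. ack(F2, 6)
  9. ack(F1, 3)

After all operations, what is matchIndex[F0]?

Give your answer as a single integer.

Answer: 0

Derivation:
Op 1: append 1 -> log_len=1
Op 2: F1 acks idx 1 -> match: F0=0 F1=1 F2=0 F3=0; commitIndex=0
Op 3: append 2 -> log_len=3
Op 4: append 1 -> log_len=4
Op 5: F1 acks idx 3 -> match: F0=0 F1=3 F2=0 F3=0; commitIndex=0
Op 6: append 2 -> log_len=6
Op 7: F3 acks idx 4 -> match: F0=0 F1=3 F2=0 F3=4; commitIndex=3
Op 8: F2 acks idx 6 -> match: F0=0 F1=3 F2=6 F3=4; commitIndex=4
Op 9: F1 acks idx 3 -> match: F0=0 F1=3 F2=6 F3=4; commitIndex=4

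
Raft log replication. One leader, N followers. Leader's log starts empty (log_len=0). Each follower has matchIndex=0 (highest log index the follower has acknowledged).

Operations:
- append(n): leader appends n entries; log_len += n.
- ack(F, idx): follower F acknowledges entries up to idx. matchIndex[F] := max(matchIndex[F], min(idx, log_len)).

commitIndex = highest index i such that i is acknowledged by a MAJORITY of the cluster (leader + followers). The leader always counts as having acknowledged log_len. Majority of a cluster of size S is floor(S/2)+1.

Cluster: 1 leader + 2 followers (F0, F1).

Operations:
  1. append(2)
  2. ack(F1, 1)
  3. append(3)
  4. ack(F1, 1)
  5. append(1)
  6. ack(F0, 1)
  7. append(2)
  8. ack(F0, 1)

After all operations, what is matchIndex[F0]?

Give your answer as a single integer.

Answer: 1

Derivation:
Op 1: append 2 -> log_len=2
Op 2: F1 acks idx 1 -> match: F0=0 F1=1; commitIndex=1
Op 3: append 3 -> log_len=5
Op 4: F1 acks idx 1 -> match: F0=0 F1=1; commitIndex=1
Op 5: append 1 -> log_len=6
Op 6: F0 acks idx 1 -> match: F0=1 F1=1; commitIndex=1
Op 7: append 2 -> log_len=8
Op 8: F0 acks idx 1 -> match: F0=1 F1=1; commitIndex=1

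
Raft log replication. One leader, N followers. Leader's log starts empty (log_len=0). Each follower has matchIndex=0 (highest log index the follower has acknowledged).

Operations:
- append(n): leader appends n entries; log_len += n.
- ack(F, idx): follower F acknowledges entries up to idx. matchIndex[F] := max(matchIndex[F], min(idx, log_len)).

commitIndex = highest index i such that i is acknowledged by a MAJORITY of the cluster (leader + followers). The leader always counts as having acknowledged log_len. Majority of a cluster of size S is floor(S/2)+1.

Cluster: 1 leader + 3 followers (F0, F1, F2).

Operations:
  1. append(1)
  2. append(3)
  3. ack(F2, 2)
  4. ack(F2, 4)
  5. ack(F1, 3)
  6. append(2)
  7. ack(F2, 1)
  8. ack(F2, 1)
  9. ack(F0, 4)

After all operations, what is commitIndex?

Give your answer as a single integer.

Op 1: append 1 -> log_len=1
Op 2: append 3 -> log_len=4
Op 3: F2 acks idx 2 -> match: F0=0 F1=0 F2=2; commitIndex=0
Op 4: F2 acks idx 4 -> match: F0=0 F1=0 F2=4; commitIndex=0
Op 5: F1 acks idx 3 -> match: F0=0 F1=3 F2=4; commitIndex=3
Op 6: append 2 -> log_len=6
Op 7: F2 acks idx 1 -> match: F0=0 F1=3 F2=4; commitIndex=3
Op 8: F2 acks idx 1 -> match: F0=0 F1=3 F2=4; commitIndex=3
Op 9: F0 acks idx 4 -> match: F0=4 F1=3 F2=4; commitIndex=4

Answer: 4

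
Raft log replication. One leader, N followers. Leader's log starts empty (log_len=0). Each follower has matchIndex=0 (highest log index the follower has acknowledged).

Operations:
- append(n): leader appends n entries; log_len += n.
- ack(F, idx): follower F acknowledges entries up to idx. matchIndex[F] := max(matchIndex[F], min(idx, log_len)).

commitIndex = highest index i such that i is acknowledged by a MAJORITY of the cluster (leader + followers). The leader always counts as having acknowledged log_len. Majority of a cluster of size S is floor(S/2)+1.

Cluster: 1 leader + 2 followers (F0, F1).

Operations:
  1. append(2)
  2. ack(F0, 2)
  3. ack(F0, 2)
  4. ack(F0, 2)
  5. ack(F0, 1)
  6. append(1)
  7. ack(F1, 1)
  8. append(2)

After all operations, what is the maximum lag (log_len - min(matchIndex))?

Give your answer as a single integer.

Answer: 4

Derivation:
Op 1: append 2 -> log_len=2
Op 2: F0 acks idx 2 -> match: F0=2 F1=0; commitIndex=2
Op 3: F0 acks idx 2 -> match: F0=2 F1=0; commitIndex=2
Op 4: F0 acks idx 2 -> match: F0=2 F1=0; commitIndex=2
Op 5: F0 acks idx 1 -> match: F0=2 F1=0; commitIndex=2
Op 6: append 1 -> log_len=3
Op 7: F1 acks idx 1 -> match: F0=2 F1=1; commitIndex=2
Op 8: append 2 -> log_len=5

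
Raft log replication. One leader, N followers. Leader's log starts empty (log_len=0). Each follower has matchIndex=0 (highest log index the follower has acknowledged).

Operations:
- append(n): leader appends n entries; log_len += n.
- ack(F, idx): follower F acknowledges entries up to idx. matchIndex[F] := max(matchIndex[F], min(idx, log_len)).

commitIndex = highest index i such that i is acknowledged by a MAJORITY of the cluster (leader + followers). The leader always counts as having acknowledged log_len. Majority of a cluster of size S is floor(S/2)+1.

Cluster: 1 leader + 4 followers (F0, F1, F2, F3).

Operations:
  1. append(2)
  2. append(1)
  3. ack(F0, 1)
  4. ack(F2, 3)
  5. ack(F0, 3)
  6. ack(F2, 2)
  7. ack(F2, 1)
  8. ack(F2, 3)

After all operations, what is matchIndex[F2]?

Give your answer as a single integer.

Answer: 3

Derivation:
Op 1: append 2 -> log_len=2
Op 2: append 1 -> log_len=3
Op 3: F0 acks idx 1 -> match: F0=1 F1=0 F2=0 F3=0; commitIndex=0
Op 4: F2 acks idx 3 -> match: F0=1 F1=0 F2=3 F3=0; commitIndex=1
Op 5: F0 acks idx 3 -> match: F0=3 F1=0 F2=3 F3=0; commitIndex=3
Op 6: F2 acks idx 2 -> match: F0=3 F1=0 F2=3 F3=0; commitIndex=3
Op 7: F2 acks idx 1 -> match: F0=3 F1=0 F2=3 F3=0; commitIndex=3
Op 8: F2 acks idx 3 -> match: F0=3 F1=0 F2=3 F3=0; commitIndex=3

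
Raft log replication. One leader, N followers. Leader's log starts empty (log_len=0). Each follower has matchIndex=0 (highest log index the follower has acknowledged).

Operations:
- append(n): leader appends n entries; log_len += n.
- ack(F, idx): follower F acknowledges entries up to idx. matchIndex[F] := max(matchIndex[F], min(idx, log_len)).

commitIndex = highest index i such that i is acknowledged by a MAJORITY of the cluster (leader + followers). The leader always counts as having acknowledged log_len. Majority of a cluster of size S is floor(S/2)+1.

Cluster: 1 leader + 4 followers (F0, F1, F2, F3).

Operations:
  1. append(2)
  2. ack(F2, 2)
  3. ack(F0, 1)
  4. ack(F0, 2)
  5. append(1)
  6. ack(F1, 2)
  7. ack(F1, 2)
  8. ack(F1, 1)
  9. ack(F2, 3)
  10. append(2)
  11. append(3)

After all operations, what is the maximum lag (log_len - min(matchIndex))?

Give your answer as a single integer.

Op 1: append 2 -> log_len=2
Op 2: F2 acks idx 2 -> match: F0=0 F1=0 F2=2 F3=0; commitIndex=0
Op 3: F0 acks idx 1 -> match: F0=1 F1=0 F2=2 F3=0; commitIndex=1
Op 4: F0 acks idx 2 -> match: F0=2 F1=0 F2=2 F3=0; commitIndex=2
Op 5: append 1 -> log_len=3
Op 6: F1 acks idx 2 -> match: F0=2 F1=2 F2=2 F3=0; commitIndex=2
Op 7: F1 acks idx 2 -> match: F0=2 F1=2 F2=2 F3=0; commitIndex=2
Op 8: F1 acks idx 1 -> match: F0=2 F1=2 F2=2 F3=0; commitIndex=2
Op 9: F2 acks idx 3 -> match: F0=2 F1=2 F2=3 F3=0; commitIndex=2
Op 10: append 2 -> log_len=5
Op 11: append 3 -> log_len=8

Answer: 8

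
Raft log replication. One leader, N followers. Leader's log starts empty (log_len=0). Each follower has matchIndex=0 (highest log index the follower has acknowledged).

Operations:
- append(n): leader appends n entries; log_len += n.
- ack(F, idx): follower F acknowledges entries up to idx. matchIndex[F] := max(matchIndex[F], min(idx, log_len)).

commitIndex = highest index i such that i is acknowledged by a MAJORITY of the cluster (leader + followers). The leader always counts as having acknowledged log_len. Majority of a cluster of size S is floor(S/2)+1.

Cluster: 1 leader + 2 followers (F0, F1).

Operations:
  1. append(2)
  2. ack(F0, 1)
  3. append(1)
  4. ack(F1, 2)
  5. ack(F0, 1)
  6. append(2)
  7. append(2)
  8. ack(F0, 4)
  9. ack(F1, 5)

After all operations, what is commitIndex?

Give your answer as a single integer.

Op 1: append 2 -> log_len=2
Op 2: F0 acks idx 1 -> match: F0=1 F1=0; commitIndex=1
Op 3: append 1 -> log_len=3
Op 4: F1 acks idx 2 -> match: F0=1 F1=2; commitIndex=2
Op 5: F0 acks idx 1 -> match: F0=1 F1=2; commitIndex=2
Op 6: append 2 -> log_len=5
Op 7: append 2 -> log_len=7
Op 8: F0 acks idx 4 -> match: F0=4 F1=2; commitIndex=4
Op 9: F1 acks idx 5 -> match: F0=4 F1=5; commitIndex=5

Answer: 5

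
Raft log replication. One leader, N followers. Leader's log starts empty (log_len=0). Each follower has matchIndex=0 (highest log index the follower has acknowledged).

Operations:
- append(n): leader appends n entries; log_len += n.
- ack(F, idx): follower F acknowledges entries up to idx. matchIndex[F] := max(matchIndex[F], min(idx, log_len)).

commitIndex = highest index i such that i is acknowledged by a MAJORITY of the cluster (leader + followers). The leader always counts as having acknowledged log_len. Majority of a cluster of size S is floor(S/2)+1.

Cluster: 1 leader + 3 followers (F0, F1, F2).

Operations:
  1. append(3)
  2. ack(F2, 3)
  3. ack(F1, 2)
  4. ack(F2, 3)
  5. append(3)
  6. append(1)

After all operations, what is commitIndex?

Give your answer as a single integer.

Op 1: append 3 -> log_len=3
Op 2: F2 acks idx 3 -> match: F0=0 F1=0 F2=3; commitIndex=0
Op 3: F1 acks idx 2 -> match: F0=0 F1=2 F2=3; commitIndex=2
Op 4: F2 acks idx 3 -> match: F0=0 F1=2 F2=3; commitIndex=2
Op 5: append 3 -> log_len=6
Op 6: append 1 -> log_len=7

Answer: 2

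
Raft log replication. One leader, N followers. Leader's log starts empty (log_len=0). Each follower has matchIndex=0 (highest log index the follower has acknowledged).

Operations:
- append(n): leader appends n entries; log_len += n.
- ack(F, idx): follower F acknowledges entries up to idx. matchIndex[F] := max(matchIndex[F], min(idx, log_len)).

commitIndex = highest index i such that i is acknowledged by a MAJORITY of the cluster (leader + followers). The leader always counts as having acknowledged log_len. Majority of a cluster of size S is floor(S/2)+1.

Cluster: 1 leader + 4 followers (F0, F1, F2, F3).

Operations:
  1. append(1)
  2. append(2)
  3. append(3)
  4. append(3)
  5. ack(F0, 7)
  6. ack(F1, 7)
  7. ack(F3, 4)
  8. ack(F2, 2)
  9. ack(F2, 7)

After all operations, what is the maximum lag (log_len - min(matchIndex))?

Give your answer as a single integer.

Op 1: append 1 -> log_len=1
Op 2: append 2 -> log_len=3
Op 3: append 3 -> log_len=6
Op 4: append 3 -> log_len=9
Op 5: F0 acks idx 7 -> match: F0=7 F1=0 F2=0 F3=0; commitIndex=0
Op 6: F1 acks idx 7 -> match: F0=7 F1=7 F2=0 F3=0; commitIndex=7
Op 7: F3 acks idx 4 -> match: F0=7 F1=7 F2=0 F3=4; commitIndex=7
Op 8: F2 acks idx 2 -> match: F0=7 F1=7 F2=2 F3=4; commitIndex=7
Op 9: F2 acks idx 7 -> match: F0=7 F1=7 F2=7 F3=4; commitIndex=7

Answer: 5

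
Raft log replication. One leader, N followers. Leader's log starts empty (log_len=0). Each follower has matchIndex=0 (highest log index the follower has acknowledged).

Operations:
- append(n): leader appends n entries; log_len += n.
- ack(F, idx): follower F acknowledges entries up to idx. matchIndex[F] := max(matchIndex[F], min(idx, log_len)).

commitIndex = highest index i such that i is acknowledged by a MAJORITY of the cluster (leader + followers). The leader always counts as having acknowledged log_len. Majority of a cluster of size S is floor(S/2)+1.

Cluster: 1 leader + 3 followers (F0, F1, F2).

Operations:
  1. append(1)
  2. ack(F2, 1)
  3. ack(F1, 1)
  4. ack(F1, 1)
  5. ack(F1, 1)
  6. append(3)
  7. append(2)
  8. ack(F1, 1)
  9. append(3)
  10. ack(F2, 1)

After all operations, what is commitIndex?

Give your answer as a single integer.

Op 1: append 1 -> log_len=1
Op 2: F2 acks idx 1 -> match: F0=0 F1=0 F2=1; commitIndex=0
Op 3: F1 acks idx 1 -> match: F0=0 F1=1 F2=1; commitIndex=1
Op 4: F1 acks idx 1 -> match: F0=0 F1=1 F2=1; commitIndex=1
Op 5: F1 acks idx 1 -> match: F0=0 F1=1 F2=1; commitIndex=1
Op 6: append 3 -> log_len=4
Op 7: append 2 -> log_len=6
Op 8: F1 acks idx 1 -> match: F0=0 F1=1 F2=1; commitIndex=1
Op 9: append 3 -> log_len=9
Op 10: F2 acks idx 1 -> match: F0=0 F1=1 F2=1; commitIndex=1

Answer: 1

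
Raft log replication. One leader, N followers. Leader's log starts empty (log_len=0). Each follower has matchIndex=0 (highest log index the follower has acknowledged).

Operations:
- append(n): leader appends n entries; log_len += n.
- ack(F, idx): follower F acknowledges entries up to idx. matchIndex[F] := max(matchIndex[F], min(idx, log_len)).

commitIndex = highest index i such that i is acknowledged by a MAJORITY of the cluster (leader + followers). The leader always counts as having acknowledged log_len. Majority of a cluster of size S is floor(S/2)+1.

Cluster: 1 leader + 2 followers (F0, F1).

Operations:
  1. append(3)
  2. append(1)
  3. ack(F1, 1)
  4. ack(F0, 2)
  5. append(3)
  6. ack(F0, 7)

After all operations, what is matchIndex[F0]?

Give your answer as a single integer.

Op 1: append 3 -> log_len=3
Op 2: append 1 -> log_len=4
Op 3: F1 acks idx 1 -> match: F0=0 F1=1; commitIndex=1
Op 4: F0 acks idx 2 -> match: F0=2 F1=1; commitIndex=2
Op 5: append 3 -> log_len=7
Op 6: F0 acks idx 7 -> match: F0=7 F1=1; commitIndex=7

Answer: 7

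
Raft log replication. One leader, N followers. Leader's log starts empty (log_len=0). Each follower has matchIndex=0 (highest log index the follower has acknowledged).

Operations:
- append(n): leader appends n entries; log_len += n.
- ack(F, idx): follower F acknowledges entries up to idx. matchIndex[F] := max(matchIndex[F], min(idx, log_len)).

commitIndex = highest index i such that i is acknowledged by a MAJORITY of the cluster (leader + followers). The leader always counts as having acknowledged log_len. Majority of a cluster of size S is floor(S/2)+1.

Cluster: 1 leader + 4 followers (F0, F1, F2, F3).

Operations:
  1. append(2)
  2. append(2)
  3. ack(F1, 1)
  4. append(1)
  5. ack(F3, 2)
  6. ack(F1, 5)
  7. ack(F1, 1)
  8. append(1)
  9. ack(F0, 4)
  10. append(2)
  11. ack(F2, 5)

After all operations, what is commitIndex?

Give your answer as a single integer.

Op 1: append 2 -> log_len=2
Op 2: append 2 -> log_len=4
Op 3: F1 acks idx 1 -> match: F0=0 F1=1 F2=0 F3=0; commitIndex=0
Op 4: append 1 -> log_len=5
Op 5: F3 acks idx 2 -> match: F0=0 F1=1 F2=0 F3=2; commitIndex=1
Op 6: F1 acks idx 5 -> match: F0=0 F1=5 F2=0 F3=2; commitIndex=2
Op 7: F1 acks idx 1 -> match: F0=0 F1=5 F2=0 F3=2; commitIndex=2
Op 8: append 1 -> log_len=6
Op 9: F0 acks idx 4 -> match: F0=4 F1=5 F2=0 F3=2; commitIndex=4
Op 10: append 2 -> log_len=8
Op 11: F2 acks idx 5 -> match: F0=4 F1=5 F2=5 F3=2; commitIndex=5

Answer: 5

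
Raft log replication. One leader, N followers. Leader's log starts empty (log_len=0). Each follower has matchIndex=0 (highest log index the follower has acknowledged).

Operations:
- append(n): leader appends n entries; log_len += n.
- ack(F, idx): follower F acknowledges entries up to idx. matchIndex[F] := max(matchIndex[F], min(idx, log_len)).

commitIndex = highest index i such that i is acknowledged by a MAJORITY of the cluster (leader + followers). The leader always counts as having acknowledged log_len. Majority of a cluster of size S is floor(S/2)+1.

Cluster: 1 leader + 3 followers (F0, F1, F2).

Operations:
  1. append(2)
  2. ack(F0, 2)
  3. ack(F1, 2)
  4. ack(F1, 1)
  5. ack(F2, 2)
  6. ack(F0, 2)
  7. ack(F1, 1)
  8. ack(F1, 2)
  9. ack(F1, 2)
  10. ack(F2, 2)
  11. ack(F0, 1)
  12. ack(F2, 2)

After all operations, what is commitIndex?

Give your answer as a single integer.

Answer: 2

Derivation:
Op 1: append 2 -> log_len=2
Op 2: F0 acks idx 2 -> match: F0=2 F1=0 F2=0; commitIndex=0
Op 3: F1 acks idx 2 -> match: F0=2 F1=2 F2=0; commitIndex=2
Op 4: F1 acks idx 1 -> match: F0=2 F1=2 F2=0; commitIndex=2
Op 5: F2 acks idx 2 -> match: F0=2 F1=2 F2=2; commitIndex=2
Op 6: F0 acks idx 2 -> match: F0=2 F1=2 F2=2; commitIndex=2
Op 7: F1 acks idx 1 -> match: F0=2 F1=2 F2=2; commitIndex=2
Op 8: F1 acks idx 2 -> match: F0=2 F1=2 F2=2; commitIndex=2
Op 9: F1 acks idx 2 -> match: F0=2 F1=2 F2=2; commitIndex=2
Op 10: F2 acks idx 2 -> match: F0=2 F1=2 F2=2; commitIndex=2
Op 11: F0 acks idx 1 -> match: F0=2 F1=2 F2=2; commitIndex=2
Op 12: F2 acks idx 2 -> match: F0=2 F1=2 F2=2; commitIndex=2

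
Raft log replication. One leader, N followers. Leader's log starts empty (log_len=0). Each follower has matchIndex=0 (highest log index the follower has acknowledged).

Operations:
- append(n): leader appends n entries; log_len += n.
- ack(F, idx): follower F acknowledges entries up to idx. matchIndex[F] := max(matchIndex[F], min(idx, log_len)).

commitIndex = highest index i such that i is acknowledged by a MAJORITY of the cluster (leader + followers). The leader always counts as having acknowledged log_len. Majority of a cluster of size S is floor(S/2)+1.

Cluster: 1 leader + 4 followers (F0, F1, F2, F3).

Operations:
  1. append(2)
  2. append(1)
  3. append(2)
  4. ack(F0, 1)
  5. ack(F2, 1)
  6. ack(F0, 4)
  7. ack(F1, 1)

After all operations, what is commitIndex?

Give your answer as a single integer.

Op 1: append 2 -> log_len=2
Op 2: append 1 -> log_len=3
Op 3: append 2 -> log_len=5
Op 4: F0 acks idx 1 -> match: F0=1 F1=0 F2=0 F3=0; commitIndex=0
Op 5: F2 acks idx 1 -> match: F0=1 F1=0 F2=1 F3=0; commitIndex=1
Op 6: F0 acks idx 4 -> match: F0=4 F1=0 F2=1 F3=0; commitIndex=1
Op 7: F1 acks idx 1 -> match: F0=4 F1=1 F2=1 F3=0; commitIndex=1

Answer: 1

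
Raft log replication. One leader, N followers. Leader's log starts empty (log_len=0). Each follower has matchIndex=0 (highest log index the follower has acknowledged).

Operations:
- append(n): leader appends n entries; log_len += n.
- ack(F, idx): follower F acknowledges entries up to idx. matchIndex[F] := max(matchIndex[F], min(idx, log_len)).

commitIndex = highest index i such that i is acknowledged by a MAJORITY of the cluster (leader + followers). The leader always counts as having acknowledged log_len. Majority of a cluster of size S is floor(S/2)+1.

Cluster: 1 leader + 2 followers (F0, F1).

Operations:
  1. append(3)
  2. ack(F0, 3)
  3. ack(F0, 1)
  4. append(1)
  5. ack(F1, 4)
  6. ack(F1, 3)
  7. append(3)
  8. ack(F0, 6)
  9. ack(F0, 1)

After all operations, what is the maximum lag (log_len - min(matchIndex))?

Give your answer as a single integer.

Op 1: append 3 -> log_len=3
Op 2: F0 acks idx 3 -> match: F0=3 F1=0; commitIndex=3
Op 3: F0 acks idx 1 -> match: F0=3 F1=0; commitIndex=3
Op 4: append 1 -> log_len=4
Op 5: F1 acks idx 4 -> match: F0=3 F1=4; commitIndex=4
Op 6: F1 acks idx 3 -> match: F0=3 F1=4; commitIndex=4
Op 7: append 3 -> log_len=7
Op 8: F0 acks idx 6 -> match: F0=6 F1=4; commitIndex=6
Op 9: F0 acks idx 1 -> match: F0=6 F1=4; commitIndex=6

Answer: 3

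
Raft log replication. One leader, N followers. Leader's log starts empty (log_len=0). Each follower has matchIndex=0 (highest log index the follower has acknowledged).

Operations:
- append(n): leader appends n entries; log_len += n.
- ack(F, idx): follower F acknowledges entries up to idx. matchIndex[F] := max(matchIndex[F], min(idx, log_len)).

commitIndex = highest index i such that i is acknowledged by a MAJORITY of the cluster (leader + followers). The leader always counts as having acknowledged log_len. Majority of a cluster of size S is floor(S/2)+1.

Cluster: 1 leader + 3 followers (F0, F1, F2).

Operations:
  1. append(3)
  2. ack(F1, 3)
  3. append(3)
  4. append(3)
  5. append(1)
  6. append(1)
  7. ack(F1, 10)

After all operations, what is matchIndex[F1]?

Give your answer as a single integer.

Op 1: append 3 -> log_len=3
Op 2: F1 acks idx 3 -> match: F0=0 F1=3 F2=0; commitIndex=0
Op 3: append 3 -> log_len=6
Op 4: append 3 -> log_len=9
Op 5: append 1 -> log_len=10
Op 6: append 1 -> log_len=11
Op 7: F1 acks idx 10 -> match: F0=0 F1=10 F2=0; commitIndex=0

Answer: 10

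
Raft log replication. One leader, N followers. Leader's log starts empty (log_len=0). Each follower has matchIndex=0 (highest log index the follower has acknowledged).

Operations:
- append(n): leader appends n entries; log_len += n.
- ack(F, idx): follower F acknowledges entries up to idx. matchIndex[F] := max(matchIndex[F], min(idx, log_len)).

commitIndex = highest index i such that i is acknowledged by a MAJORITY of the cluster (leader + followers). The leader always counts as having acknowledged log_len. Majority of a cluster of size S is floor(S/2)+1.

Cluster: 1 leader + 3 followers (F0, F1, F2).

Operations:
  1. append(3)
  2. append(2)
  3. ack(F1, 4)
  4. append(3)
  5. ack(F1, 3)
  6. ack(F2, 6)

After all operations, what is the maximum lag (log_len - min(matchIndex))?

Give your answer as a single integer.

Op 1: append 3 -> log_len=3
Op 2: append 2 -> log_len=5
Op 3: F1 acks idx 4 -> match: F0=0 F1=4 F2=0; commitIndex=0
Op 4: append 3 -> log_len=8
Op 5: F1 acks idx 3 -> match: F0=0 F1=4 F2=0; commitIndex=0
Op 6: F2 acks idx 6 -> match: F0=0 F1=4 F2=6; commitIndex=4

Answer: 8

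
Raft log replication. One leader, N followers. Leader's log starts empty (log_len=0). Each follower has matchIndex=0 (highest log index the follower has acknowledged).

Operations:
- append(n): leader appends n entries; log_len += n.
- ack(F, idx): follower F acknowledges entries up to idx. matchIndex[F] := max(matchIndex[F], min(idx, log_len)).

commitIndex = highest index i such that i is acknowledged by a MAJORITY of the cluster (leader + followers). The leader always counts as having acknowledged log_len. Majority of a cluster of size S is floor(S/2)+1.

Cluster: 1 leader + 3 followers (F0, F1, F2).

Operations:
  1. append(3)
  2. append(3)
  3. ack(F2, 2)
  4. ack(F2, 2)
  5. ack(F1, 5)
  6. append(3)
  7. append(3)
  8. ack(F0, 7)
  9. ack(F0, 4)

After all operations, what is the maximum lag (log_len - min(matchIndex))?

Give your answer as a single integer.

Op 1: append 3 -> log_len=3
Op 2: append 3 -> log_len=6
Op 3: F2 acks idx 2 -> match: F0=0 F1=0 F2=2; commitIndex=0
Op 4: F2 acks idx 2 -> match: F0=0 F1=0 F2=2; commitIndex=0
Op 5: F1 acks idx 5 -> match: F0=0 F1=5 F2=2; commitIndex=2
Op 6: append 3 -> log_len=9
Op 7: append 3 -> log_len=12
Op 8: F0 acks idx 7 -> match: F0=7 F1=5 F2=2; commitIndex=5
Op 9: F0 acks idx 4 -> match: F0=7 F1=5 F2=2; commitIndex=5

Answer: 10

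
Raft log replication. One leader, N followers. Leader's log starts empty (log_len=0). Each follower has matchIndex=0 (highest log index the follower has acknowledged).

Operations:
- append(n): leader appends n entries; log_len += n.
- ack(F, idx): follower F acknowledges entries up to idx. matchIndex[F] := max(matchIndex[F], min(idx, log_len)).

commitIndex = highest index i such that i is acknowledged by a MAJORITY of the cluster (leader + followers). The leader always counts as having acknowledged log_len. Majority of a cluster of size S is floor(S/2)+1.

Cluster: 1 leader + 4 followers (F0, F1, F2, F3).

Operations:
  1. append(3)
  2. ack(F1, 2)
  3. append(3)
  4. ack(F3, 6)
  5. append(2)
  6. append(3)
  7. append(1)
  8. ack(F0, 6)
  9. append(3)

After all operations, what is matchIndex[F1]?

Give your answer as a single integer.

Op 1: append 3 -> log_len=3
Op 2: F1 acks idx 2 -> match: F0=0 F1=2 F2=0 F3=0; commitIndex=0
Op 3: append 3 -> log_len=6
Op 4: F3 acks idx 6 -> match: F0=0 F1=2 F2=0 F3=6; commitIndex=2
Op 5: append 2 -> log_len=8
Op 6: append 3 -> log_len=11
Op 7: append 1 -> log_len=12
Op 8: F0 acks idx 6 -> match: F0=6 F1=2 F2=0 F3=6; commitIndex=6
Op 9: append 3 -> log_len=15

Answer: 2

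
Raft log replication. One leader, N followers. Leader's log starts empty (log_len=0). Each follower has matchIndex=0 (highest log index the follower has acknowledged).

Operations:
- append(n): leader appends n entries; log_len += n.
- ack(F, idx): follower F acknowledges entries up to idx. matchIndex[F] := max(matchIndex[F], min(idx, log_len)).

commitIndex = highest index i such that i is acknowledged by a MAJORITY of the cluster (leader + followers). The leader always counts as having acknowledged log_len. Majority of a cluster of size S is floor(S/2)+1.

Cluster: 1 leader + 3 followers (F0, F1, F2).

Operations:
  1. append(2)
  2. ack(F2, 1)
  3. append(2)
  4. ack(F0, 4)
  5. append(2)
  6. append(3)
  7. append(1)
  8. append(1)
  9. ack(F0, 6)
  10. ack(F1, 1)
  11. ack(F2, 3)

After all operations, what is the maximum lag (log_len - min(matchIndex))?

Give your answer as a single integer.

Op 1: append 2 -> log_len=2
Op 2: F2 acks idx 1 -> match: F0=0 F1=0 F2=1; commitIndex=0
Op 3: append 2 -> log_len=4
Op 4: F0 acks idx 4 -> match: F0=4 F1=0 F2=1; commitIndex=1
Op 5: append 2 -> log_len=6
Op 6: append 3 -> log_len=9
Op 7: append 1 -> log_len=10
Op 8: append 1 -> log_len=11
Op 9: F0 acks idx 6 -> match: F0=6 F1=0 F2=1; commitIndex=1
Op 10: F1 acks idx 1 -> match: F0=6 F1=1 F2=1; commitIndex=1
Op 11: F2 acks idx 3 -> match: F0=6 F1=1 F2=3; commitIndex=3

Answer: 10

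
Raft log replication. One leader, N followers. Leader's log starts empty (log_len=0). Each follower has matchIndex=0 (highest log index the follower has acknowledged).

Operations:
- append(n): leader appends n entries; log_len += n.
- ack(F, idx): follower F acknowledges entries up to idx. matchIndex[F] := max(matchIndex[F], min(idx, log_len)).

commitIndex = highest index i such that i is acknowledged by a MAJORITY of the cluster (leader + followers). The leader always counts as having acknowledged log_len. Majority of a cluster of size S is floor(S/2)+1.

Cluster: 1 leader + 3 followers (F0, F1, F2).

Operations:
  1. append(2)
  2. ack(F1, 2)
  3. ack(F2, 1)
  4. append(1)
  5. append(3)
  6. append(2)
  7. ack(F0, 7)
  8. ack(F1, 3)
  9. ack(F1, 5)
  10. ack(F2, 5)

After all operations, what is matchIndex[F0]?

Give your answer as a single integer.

Answer: 7

Derivation:
Op 1: append 2 -> log_len=2
Op 2: F1 acks idx 2 -> match: F0=0 F1=2 F2=0; commitIndex=0
Op 3: F2 acks idx 1 -> match: F0=0 F1=2 F2=1; commitIndex=1
Op 4: append 1 -> log_len=3
Op 5: append 3 -> log_len=6
Op 6: append 2 -> log_len=8
Op 7: F0 acks idx 7 -> match: F0=7 F1=2 F2=1; commitIndex=2
Op 8: F1 acks idx 3 -> match: F0=7 F1=3 F2=1; commitIndex=3
Op 9: F1 acks idx 5 -> match: F0=7 F1=5 F2=1; commitIndex=5
Op 10: F2 acks idx 5 -> match: F0=7 F1=5 F2=5; commitIndex=5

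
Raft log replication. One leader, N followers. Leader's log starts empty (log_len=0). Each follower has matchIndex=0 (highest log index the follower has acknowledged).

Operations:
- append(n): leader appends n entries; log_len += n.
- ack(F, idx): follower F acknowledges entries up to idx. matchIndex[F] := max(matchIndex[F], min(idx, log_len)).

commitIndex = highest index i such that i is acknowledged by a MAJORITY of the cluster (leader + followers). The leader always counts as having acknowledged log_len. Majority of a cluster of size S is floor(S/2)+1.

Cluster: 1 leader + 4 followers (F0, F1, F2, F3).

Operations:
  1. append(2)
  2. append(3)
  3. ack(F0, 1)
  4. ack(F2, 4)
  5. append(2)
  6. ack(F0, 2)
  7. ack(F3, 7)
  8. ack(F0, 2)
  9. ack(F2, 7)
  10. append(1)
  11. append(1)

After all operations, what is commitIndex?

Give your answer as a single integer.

Op 1: append 2 -> log_len=2
Op 2: append 3 -> log_len=5
Op 3: F0 acks idx 1 -> match: F0=1 F1=0 F2=0 F3=0; commitIndex=0
Op 4: F2 acks idx 4 -> match: F0=1 F1=0 F2=4 F3=0; commitIndex=1
Op 5: append 2 -> log_len=7
Op 6: F0 acks idx 2 -> match: F0=2 F1=0 F2=4 F3=0; commitIndex=2
Op 7: F3 acks idx 7 -> match: F0=2 F1=0 F2=4 F3=7; commitIndex=4
Op 8: F0 acks idx 2 -> match: F0=2 F1=0 F2=4 F3=7; commitIndex=4
Op 9: F2 acks idx 7 -> match: F0=2 F1=0 F2=7 F3=7; commitIndex=7
Op 10: append 1 -> log_len=8
Op 11: append 1 -> log_len=9

Answer: 7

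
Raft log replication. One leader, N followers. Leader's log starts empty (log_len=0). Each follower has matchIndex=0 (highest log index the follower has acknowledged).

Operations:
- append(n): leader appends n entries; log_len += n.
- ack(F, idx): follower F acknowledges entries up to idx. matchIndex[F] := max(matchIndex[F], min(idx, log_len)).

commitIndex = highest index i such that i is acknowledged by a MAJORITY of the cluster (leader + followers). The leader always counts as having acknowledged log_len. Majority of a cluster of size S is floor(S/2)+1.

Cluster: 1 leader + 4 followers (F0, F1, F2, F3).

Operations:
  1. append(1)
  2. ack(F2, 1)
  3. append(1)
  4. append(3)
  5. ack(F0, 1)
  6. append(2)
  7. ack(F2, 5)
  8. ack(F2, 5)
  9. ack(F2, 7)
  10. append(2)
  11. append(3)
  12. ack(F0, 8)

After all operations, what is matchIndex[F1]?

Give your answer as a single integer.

Answer: 0

Derivation:
Op 1: append 1 -> log_len=1
Op 2: F2 acks idx 1 -> match: F0=0 F1=0 F2=1 F3=0; commitIndex=0
Op 3: append 1 -> log_len=2
Op 4: append 3 -> log_len=5
Op 5: F0 acks idx 1 -> match: F0=1 F1=0 F2=1 F3=0; commitIndex=1
Op 6: append 2 -> log_len=7
Op 7: F2 acks idx 5 -> match: F0=1 F1=0 F2=5 F3=0; commitIndex=1
Op 8: F2 acks idx 5 -> match: F0=1 F1=0 F2=5 F3=0; commitIndex=1
Op 9: F2 acks idx 7 -> match: F0=1 F1=0 F2=7 F3=0; commitIndex=1
Op 10: append 2 -> log_len=9
Op 11: append 3 -> log_len=12
Op 12: F0 acks idx 8 -> match: F0=8 F1=0 F2=7 F3=0; commitIndex=7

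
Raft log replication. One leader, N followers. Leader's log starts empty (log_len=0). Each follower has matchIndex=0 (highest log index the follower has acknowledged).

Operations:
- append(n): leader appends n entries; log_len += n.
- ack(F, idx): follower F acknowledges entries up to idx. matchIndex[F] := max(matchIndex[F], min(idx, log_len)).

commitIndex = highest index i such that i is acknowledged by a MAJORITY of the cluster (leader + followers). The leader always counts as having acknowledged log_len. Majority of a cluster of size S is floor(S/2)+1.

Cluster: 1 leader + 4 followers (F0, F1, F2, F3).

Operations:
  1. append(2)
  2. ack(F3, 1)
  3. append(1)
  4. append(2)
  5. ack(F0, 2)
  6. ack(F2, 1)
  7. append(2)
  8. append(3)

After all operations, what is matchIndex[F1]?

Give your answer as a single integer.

Op 1: append 2 -> log_len=2
Op 2: F3 acks idx 1 -> match: F0=0 F1=0 F2=0 F3=1; commitIndex=0
Op 3: append 1 -> log_len=3
Op 4: append 2 -> log_len=5
Op 5: F0 acks idx 2 -> match: F0=2 F1=0 F2=0 F3=1; commitIndex=1
Op 6: F2 acks idx 1 -> match: F0=2 F1=0 F2=1 F3=1; commitIndex=1
Op 7: append 2 -> log_len=7
Op 8: append 3 -> log_len=10

Answer: 0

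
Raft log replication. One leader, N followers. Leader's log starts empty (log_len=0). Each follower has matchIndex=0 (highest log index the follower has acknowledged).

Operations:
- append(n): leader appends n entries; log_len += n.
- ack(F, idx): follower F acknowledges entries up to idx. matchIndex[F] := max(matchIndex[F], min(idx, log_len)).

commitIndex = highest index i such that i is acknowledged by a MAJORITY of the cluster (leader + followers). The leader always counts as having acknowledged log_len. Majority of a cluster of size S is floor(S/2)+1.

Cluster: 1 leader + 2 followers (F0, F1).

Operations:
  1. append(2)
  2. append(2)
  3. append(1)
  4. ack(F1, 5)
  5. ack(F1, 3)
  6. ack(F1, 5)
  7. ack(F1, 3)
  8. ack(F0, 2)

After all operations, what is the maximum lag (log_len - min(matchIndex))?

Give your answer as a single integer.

Op 1: append 2 -> log_len=2
Op 2: append 2 -> log_len=4
Op 3: append 1 -> log_len=5
Op 4: F1 acks idx 5 -> match: F0=0 F1=5; commitIndex=5
Op 5: F1 acks idx 3 -> match: F0=0 F1=5; commitIndex=5
Op 6: F1 acks idx 5 -> match: F0=0 F1=5; commitIndex=5
Op 7: F1 acks idx 3 -> match: F0=0 F1=5; commitIndex=5
Op 8: F0 acks idx 2 -> match: F0=2 F1=5; commitIndex=5

Answer: 3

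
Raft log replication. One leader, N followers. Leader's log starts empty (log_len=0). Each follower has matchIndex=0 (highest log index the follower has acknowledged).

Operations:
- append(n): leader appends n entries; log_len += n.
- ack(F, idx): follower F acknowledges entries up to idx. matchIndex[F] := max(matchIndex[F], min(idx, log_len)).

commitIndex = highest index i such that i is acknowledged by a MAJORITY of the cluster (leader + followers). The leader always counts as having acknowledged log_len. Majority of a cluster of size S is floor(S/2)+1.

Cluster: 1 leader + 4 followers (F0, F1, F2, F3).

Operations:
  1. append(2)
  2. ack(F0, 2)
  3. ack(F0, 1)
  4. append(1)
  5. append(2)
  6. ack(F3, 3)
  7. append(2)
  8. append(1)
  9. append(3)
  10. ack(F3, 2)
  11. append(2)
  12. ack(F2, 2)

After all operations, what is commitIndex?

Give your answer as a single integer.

Answer: 2

Derivation:
Op 1: append 2 -> log_len=2
Op 2: F0 acks idx 2 -> match: F0=2 F1=0 F2=0 F3=0; commitIndex=0
Op 3: F0 acks idx 1 -> match: F0=2 F1=0 F2=0 F3=0; commitIndex=0
Op 4: append 1 -> log_len=3
Op 5: append 2 -> log_len=5
Op 6: F3 acks idx 3 -> match: F0=2 F1=0 F2=0 F3=3; commitIndex=2
Op 7: append 2 -> log_len=7
Op 8: append 1 -> log_len=8
Op 9: append 3 -> log_len=11
Op 10: F3 acks idx 2 -> match: F0=2 F1=0 F2=0 F3=3; commitIndex=2
Op 11: append 2 -> log_len=13
Op 12: F2 acks idx 2 -> match: F0=2 F1=0 F2=2 F3=3; commitIndex=2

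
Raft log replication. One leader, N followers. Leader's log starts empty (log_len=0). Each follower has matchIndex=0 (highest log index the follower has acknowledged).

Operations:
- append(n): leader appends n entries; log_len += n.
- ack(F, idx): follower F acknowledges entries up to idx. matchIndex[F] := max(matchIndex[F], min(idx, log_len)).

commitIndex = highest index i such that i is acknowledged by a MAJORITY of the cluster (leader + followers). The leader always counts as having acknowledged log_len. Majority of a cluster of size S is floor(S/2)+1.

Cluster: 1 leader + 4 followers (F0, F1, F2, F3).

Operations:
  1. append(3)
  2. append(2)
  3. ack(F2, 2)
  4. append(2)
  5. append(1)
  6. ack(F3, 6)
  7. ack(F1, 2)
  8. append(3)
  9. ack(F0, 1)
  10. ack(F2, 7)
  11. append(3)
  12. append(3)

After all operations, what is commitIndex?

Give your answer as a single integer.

Op 1: append 3 -> log_len=3
Op 2: append 2 -> log_len=5
Op 3: F2 acks idx 2 -> match: F0=0 F1=0 F2=2 F3=0; commitIndex=0
Op 4: append 2 -> log_len=7
Op 5: append 1 -> log_len=8
Op 6: F3 acks idx 6 -> match: F0=0 F1=0 F2=2 F3=6; commitIndex=2
Op 7: F1 acks idx 2 -> match: F0=0 F1=2 F2=2 F3=6; commitIndex=2
Op 8: append 3 -> log_len=11
Op 9: F0 acks idx 1 -> match: F0=1 F1=2 F2=2 F3=6; commitIndex=2
Op 10: F2 acks idx 7 -> match: F0=1 F1=2 F2=7 F3=6; commitIndex=6
Op 11: append 3 -> log_len=14
Op 12: append 3 -> log_len=17

Answer: 6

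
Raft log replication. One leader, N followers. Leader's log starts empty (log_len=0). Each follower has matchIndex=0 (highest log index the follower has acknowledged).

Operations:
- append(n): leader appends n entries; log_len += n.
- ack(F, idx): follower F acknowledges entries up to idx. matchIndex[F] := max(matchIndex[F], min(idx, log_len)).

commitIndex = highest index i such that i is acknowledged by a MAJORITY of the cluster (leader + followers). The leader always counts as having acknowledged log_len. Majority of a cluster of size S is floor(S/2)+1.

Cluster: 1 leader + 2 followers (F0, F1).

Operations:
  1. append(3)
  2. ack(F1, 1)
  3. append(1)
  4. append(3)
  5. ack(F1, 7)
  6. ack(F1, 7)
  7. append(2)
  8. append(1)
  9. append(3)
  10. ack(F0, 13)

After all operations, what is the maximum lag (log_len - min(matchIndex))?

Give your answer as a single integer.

Op 1: append 3 -> log_len=3
Op 2: F1 acks idx 1 -> match: F0=0 F1=1; commitIndex=1
Op 3: append 1 -> log_len=4
Op 4: append 3 -> log_len=7
Op 5: F1 acks idx 7 -> match: F0=0 F1=7; commitIndex=7
Op 6: F1 acks idx 7 -> match: F0=0 F1=7; commitIndex=7
Op 7: append 2 -> log_len=9
Op 8: append 1 -> log_len=10
Op 9: append 3 -> log_len=13
Op 10: F0 acks idx 13 -> match: F0=13 F1=7; commitIndex=13

Answer: 6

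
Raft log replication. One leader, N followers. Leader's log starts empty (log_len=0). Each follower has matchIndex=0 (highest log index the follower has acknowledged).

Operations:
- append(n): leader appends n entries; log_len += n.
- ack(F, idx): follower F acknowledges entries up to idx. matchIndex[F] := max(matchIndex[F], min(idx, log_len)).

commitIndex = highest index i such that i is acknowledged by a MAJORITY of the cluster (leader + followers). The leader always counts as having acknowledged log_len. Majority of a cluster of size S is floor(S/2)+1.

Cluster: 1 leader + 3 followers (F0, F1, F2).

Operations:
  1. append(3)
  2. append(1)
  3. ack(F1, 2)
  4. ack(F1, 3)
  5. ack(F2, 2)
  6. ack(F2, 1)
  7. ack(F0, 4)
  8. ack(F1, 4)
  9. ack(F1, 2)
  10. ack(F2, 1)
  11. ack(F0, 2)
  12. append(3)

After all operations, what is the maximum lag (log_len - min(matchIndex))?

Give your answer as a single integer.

Answer: 5

Derivation:
Op 1: append 3 -> log_len=3
Op 2: append 1 -> log_len=4
Op 3: F1 acks idx 2 -> match: F0=0 F1=2 F2=0; commitIndex=0
Op 4: F1 acks idx 3 -> match: F0=0 F1=3 F2=0; commitIndex=0
Op 5: F2 acks idx 2 -> match: F0=0 F1=3 F2=2; commitIndex=2
Op 6: F2 acks idx 1 -> match: F0=0 F1=3 F2=2; commitIndex=2
Op 7: F0 acks idx 4 -> match: F0=4 F1=3 F2=2; commitIndex=3
Op 8: F1 acks idx 4 -> match: F0=4 F1=4 F2=2; commitIndex=4
Op 9: F1 acks idx 2 -> match: F0=4 F1=4 F2=2; commitIndex=4
Op 10: F2 acks idx 1 -> match: F0=4 F1=4 F2=2; commitIndex=4
Op 11: F0 acks idx 2 -> match: F0=4 F1=4 F2=2; commitIndex=4
Op 12: append 3 -> log_len=7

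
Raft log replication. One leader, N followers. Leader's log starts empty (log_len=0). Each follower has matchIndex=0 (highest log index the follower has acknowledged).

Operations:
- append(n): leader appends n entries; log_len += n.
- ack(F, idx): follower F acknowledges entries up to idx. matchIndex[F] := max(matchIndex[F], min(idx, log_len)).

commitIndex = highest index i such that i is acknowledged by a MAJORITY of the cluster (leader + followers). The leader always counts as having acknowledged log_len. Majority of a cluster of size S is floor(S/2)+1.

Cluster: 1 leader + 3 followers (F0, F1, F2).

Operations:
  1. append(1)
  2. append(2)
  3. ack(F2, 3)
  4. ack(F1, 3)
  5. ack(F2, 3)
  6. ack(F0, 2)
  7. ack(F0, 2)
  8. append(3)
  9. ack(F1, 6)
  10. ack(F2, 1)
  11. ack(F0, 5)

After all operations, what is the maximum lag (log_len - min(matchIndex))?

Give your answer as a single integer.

Answer: 3

Derivation:
Op 1: append 1 -> log_len=1
Op 2: append 2 -> log_len=3
Op 3: F2 acks idx 3 -> match: F0=0 F1=0 F2=3; commitIndex=0
Op 4: F1 acks idx 3 -> match: F0=0 F1=3 F2=3; commitIndex=3
Op 5: F2 acks idx 3 -> match: F0=0 F1=3 F2=3; commitIndex=3
Op 6: F0 acks idx 2 -> match: F0=2 F1=3 F2=3; commitIndex=3
Op 7: F0 acks idx 2 -> match: F0=2 F1=3 F2=3; commitIndex=3
Op 8: append 3 -> log_len=6
Op 9: F1 acks idx 6 -> match: F0=2 F1=6 F2=3; commitIndex=3
Op 10: F2 acks idx 1 -> match: F0=2 F1=6 F2=3; commitIndex=3
Op 11: F0 acks idx 5 -> match: F0=5 F1=6 F2=3; commitIndex=5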